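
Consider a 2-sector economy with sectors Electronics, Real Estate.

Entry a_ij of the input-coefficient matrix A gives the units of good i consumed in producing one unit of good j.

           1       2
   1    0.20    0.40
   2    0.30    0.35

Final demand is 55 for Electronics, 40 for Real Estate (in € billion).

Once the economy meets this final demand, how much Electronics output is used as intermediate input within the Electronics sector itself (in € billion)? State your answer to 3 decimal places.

I − A =
  [   0.80    -0.40]
  [  -0.30     0.65]
det(I−A) = (0.80)(0.65) − (-0.40)(-0.30) = 0.4000
adj(I−A) = [[0.65, 0.40], [0.30, 0.80]]
(I − A)⁻¹ = adj(I−A) / det(I−A) ≈
  [   1.6250     1.0000]
  [   0.7500     2.0000]
First solve x = (I − A)⁻¹ d = adj(I−A)·d / det(I−A); in particular x_1 = (0.65·55 + 0.40·40) / 0.4000 = 51.75 / 0.4000 = 129.37500.
Intermediate flow from 1 to 1: z_11 = a_11 · x_1 = 0.20 × 51.75 / 0.4000 = 10.35 / 0.4000 = 25.875.

z_11 = 25.875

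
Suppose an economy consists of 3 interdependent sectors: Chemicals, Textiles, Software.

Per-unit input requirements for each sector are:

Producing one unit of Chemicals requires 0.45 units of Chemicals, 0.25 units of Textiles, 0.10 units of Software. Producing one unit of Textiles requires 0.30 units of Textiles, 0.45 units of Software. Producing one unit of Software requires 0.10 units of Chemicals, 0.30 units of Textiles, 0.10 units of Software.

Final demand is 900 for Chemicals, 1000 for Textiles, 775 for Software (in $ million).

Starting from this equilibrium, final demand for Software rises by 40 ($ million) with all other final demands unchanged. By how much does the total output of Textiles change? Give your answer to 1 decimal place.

Δx_T = 29.9

I − A =
  [   0.55     0.00    -0.10]
  [  -0.25     0.70    -0.30]
  [  -0.10    -0.45     0.90]
Cofactors of I−A, C_ij = (−1)^(i+j)·(minor ij) (rows/columns in the sector order above):
  C_11 = (0.70)(0.90) − (-0.30)(-0.45) = 0.4950
  C_12 = −[(-0.25)(0.90) − (-0.30)(-0.10)] = 0.2550
  C_13 = (-0.25)(-0.45) − (0.70)(-0.10) = 0.1825
  C_21 = −[(0.00)(0.90) − (-0.10)(-0.45)] = 0.0450
  C_22 = (0.55)(0.90) − (-0.10)(-0.10) = 0.4850
  C_23 = −[(0.55)(-0.45) − (0.00)(-0.10)] = 0.2475
  C_31 = (0.00)(-0.30) − (-0.10)(0.70) = 0.0700
  C_32 = −[(0.55)(-0.30) − (-0.10)(-0.25)] = 0.1900
  C_33 = (0.55)(0.70) − (0.00)(-0.25) = 0.3850
det(I−A) = Σ_j (I−A)_1j·C_1j = (0.55)(0.4950) + (0.00)(0.2550) + (-0.10)(0.1825) = 0.2540
adj(I−A) = Cᵀ =
  [ 0.4950   0.0450   0.0700]
  [ 0.2550   0.4850   0.1900]
  [ 0.1825   0.2475   0.3850]
(I − A)⁻¹ = adj(I−A) / det(I−A) ≈
  [   1.9488     0.1772     0.2756]
  [   1.0039     1.9094     0.7480]
  [   0.7185     0.9744     1.5157]
Δx = (I − A)⁻¹ Δd with Δd having +40 in the Software component and 0 elsewhere.
So Δx_T = L_TS · (+40), where L_TS = adj(I−A)_TS / det(I−A) = 0.1900 / 0.2540.
Δx_T = 0.1900 × (+40) / 0.2540 = 7.60 / 0.2540 ≈ 29.9.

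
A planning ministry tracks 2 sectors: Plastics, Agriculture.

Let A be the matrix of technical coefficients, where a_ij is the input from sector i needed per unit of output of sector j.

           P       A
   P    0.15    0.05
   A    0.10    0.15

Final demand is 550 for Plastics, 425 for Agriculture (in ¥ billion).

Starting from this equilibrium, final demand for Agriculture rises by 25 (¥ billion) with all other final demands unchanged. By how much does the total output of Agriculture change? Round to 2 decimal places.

I − A =
  [   0.85    -0.05]
  [  -0.10     0.85]
det(I−A) = (0.85)(0.85) − (-0.05)(-0.10) = 0.7175
adj(I−A) = [[0.85, 0.05], [0.10, 0.85]]
(I − A)⁻¹ = adj(I−A) / det(I−A) ≈
  [   1.1847     0.0697]
  [   0.1394     1.1847]
Δx = (I − A)⁻¹ Δd with Δd having +25 in the Agriculture component and 0 elsewhere.
So Δx_A = L_AA · (+25), where L_AA = adj(I−A)_AA / det(I−A) = 0.85 / 0.7175.
Δx_A = 0.85 × (+25) / 0.7175 = 21.25 / 0.7175 ≈ 29.62.

Δx_A = 29.62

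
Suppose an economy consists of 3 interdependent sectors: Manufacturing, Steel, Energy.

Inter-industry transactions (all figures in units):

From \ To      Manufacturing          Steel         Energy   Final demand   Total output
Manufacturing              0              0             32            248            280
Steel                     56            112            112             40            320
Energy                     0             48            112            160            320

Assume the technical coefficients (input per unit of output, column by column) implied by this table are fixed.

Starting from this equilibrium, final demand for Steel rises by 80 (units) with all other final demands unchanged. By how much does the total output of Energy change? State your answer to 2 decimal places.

Δx_3 = 32.70

Technical coefficients a_ij = z_ij / X_j:
  a_11 = 0/280 = 0.00, a_21 = 56/280 = 0.20, a_31 = 0/280 = 0.00
  a_12 = 0/320 = 0.00, a_22 = 112/320 = 0.35, a_32 = 48/320 = 0.15
  a_13 = 32/320 = 0.10, a_23 = 112/320 = 0.35, a_33 = 112/320 = 0.35
I − A =
  [   1.00     0.00    -0.10]
  [  -0.20     0.65    -0.35]
  [   0.00    -0.15     0.65]
Cofactors of I−A, C_ij = (−1)^(i+j)·(minor ij) (rows/columns in the sector order above):
  C_11 = (0.65)(0.65) − (-0.35)(-0.15) = 0.3700
  C_12 = −[(-0.20)(0.65) − (-0.35)(0.00)] = 0.1300
  C_13 = (-0.20)(-0.15) − (0.65)(0.00) = 0.0300
  C_21 = −[(0.00)(0.65) − (-0.10)(-0.15)] = 0.0150
  C_22 = (1.00)(0.65) − (-0.10)(0.00) = 0.6500
  C_23 = −[(1.00)(-0.15) − (0.00)(0.00)] = 0.1500
  C_31 = (0.00)(-0.35) − (-0.10)(0.65) = 0.0650
  C_32 = −[(1.00)(-0.35) − (-0.10)(-0.20)] = 0.3700
  C_33 = (1.00)(0.65) − (0.00)(-0.20) = 0.6500
det(I−A) = Σ_j (I−A)_1j·C_1j = (1.00)(0.3700) + (0.00)(0.1300) + (-0.10)(0.0300) = 0.3670
adj(I−A) = Cᵀ =
  [ 0.3700   0.0150   0.0650]
  [ 0.1300   0.6500   0.3700]
  [ 0.0300   0.1500   0.6500]
(I − A)⁻¹ = adj(I−A) / det(I−A) ≈
  [   1.0082     0.0409     0.1771]
  [   0.3542     1.7711     1.0082]
  [   0.0817     0.4087     1.7711]
Δx = (I − A)⁻¹ Δd with Δd having +80 in the Steel component and 0 elsewhere.
So Δx_3 = L_32 · (+80), where L_32 = adj(I−A)_32 / det(I−A) = 0.1500 / 0.3670.
Δx_3 = 0.1500 × (+80) / 0.3670 = 12.00 / 0.3670 ≈ 32.70.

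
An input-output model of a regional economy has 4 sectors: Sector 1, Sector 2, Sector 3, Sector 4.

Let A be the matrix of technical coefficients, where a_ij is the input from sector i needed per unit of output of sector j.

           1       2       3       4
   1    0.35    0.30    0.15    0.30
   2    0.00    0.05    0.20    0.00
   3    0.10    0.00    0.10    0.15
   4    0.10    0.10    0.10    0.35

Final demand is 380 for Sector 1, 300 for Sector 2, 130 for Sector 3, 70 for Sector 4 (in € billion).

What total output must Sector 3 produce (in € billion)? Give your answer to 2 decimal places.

I − A =
  [   0.65    -0.30    -0.15    -0.30]
  [   0.00     0.95    -0.20     0.00]
  [  -0.10     0.00     0.90    -0.15]
  [  -0.10    -0.10    -0.10     0.65]
Compute the cofactors C_ij = (−1)^(i+j)·(3×3 minor ij) of I−A; the adjugate is their transpose:
adj(I−A) = Cᵀ =
  [ 0.538500   0.200250   0.166125   0.286875]
  [ 0.016000   0.328500   0.078500   0.025500]
  [ 0.076000   0.036750   0.372875   0.121125]
  [ 0.097000   0.087000   0.095000   0.535500]
det(I−A) = Σ_j (I−A)_1j·C_1j = (0.65)(0.538500) + (-0.30)(0.016000) + (-0.15)(0.076000) + (-0.30)(0.097000) = 0.304725
(I − A)⁻¹ = adj(I−A) / det(I−A) ≈
  [   1.7672     0.6571     0.5452     0.9414]
  [   0.0525     1.0780     0.2576     0.0837]
  [   0.2494     0.1206     1.2236     0.3975]
  [   0.3183     0.2855     0.3118     1.7573]
x = (I − A)⁻¹ d = adj(I−A)·d / det(I−A), with det(I−A) = 0.304725:
  x_1 = (0.538500·380 + 0.200250·300 + 0.166125·130 + 0.286875·70) / 0.304725 = 306.3825 / 0.304725 ≈ 1005.44
  x_2 = (0.016000·380 + 0.328500·300 + 0.078500·130 + 0.025500·70) / 0.304725 = 116.62 / 0.304725 ≈ 382.71
  x_3 = (0.076000·380 + 0.036750·300 + 0.372875·130 + 0.121125·70) / 0.304725 = 96.8575 / 0.304725 ≈ 317.85
  x_4 = (0.097000·380 + 0.087000·300 + 0.095000·130 + 0.535500·70) / 0.304725 = 112.795 / 0.304725 ≈ 370.15

x_3 = 317.85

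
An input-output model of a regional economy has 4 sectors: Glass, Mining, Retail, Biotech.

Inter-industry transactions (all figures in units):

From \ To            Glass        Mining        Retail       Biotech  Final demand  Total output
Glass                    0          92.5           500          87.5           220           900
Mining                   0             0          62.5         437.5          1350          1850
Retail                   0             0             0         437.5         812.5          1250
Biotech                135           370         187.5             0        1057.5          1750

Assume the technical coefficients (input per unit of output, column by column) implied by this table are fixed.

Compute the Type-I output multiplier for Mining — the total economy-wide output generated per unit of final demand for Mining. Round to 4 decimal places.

m_2 = 1.4426

Technical coefficients a_ij = z_ij / X_j:
  a_11 = 0/900 = 0.00, a_21 = 0/900 = 0.00, a_31 = 0/900 = 0.00, a_41 = 135/900 = 0.15
  a_12 = 92.5/1850 = 0.05, a_22 = 0/1850 = 0.00, a_32 = 0/1850 = 0.00, a_42 = 370/1850 = 0.20
  a_13 = 500/1250 = 0.40, a_23 = 62.5/1250 = 0.05, a_33 = 0/1250 = 0.00, a_43 = 187.5/1250 = 0.15
  a_14 = 87.5/1750 = 0.05, a_24 = 437.5/1750 = 0.25, a_34 = 437.5/1750 = 0.25, a_44 = 0/1750 = 0.00
I − A =
  [   1.00    -0.05    -0.40    -0.05]
  [   0.00     1.00    -0.05    -0.25]
  [   0.00     0.00     1.00    -0.25]
  [  -0.15    -0.20    -0.15     1.00]
Compute the cofactors C_ij = (−1)^(i+j)·(3×3 minor ij) of I−A; the adjugate is their transpose:
adj(I−A) = Cᵀ =
  [ 0.910000   0.078125   0.392375   0.163125]
  [ 0.039375   0.940000   0.102125   0.262500]
  [ 0.037500   0.051875   0.940625   0.250000]
  [ 0.150000   0.207500   0.220375   1.000000]
det(I−A) = Σ_j (I−A)_1j·C_1j = (1.00)(0.910000) + (-0.05)(0.039375) + (-0.40)(0.037500) + (-0.05)(0.150000) = 0.88553125
(I − A)⁻¹ = adj(I−A) / det(I−A) ≈
  [   1.02763     0.08822     0.44310     0.18421]
  [   0.04446     1.06151     0.11533     0.29643]
  [   0.04235     0.05858     1.06222     0.28232]
  [   0.16939     0.23432     0.24886     1.12927]
The output multiplier for sector j is the column-j sum of the Leontief inverse (I − A)⁻¹ = adj(I−A) / det(I−A).
Column 2 of adj(I−A): (0.078125, 0.940000, 0.051875, 0.207500); det(I−A) = 0.88553125.
m_2 = (0.078125 + 0.940000 + 0.051875 + 0.207500) / 0.88553125 = 1.2775 / 0.88553125 ≈ 1.4426.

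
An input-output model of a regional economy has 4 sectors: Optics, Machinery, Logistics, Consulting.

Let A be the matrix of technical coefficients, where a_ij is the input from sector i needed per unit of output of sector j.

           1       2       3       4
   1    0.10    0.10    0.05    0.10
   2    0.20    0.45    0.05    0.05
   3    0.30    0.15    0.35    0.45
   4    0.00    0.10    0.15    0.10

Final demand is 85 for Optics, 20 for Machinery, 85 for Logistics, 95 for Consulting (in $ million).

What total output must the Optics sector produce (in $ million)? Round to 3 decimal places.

I − A =
  [   0.90    -0.10    -0.05    -0.10]
  [  -0.20     0.55    -0.05    -0.05]
  [  -0.30    -0.15     0.65    -0.45]
  [   0.00    -0.10    -0.15     0.90]
Compute the cofactors C_ij = (−1)^(i+j)·(3×3 minor ij) of I−A; the adjugate is their transpose:
adj(I−A) = Cᵀ =
  [ 0.27125   0.06950   0.03850   0.05325]
  [ 0.11925   0.44775   0.05925   0.06775]
  [ 0.18300   0.19200   0.42100   0.24150]
  [ 0.04375   0.08175   0.07675   0.29075]
det(I−A) = Σ_j (I−A)_1j·C_1j = (0.90)(0.27125) + (-0.10)(0.11925) + (-0.05)(0.18300) + (-0.10)(0.04375) = 0.218675
(I − A)⁻¹ = adj(I−A) / det(I−A) ≈
  [   1.2404     0.3178     0.1761     0.2435]
  [   0.5453     2.0476     0.2710     0.3098]
  [   0.8369     0.8780     1.9252     1.1044]
  [   0.2001     0.3738     0.3510     1.3296]
x = (I − A)⁻¹ d = adj(I−A)·d / det(I−A), with det(I−A) = 0.218675:
  x_1 = (0.27125·85 + 0.06950·20 + 0.03850·85 + 0.05325·95) / 0.218675 = 32.7775 / 0.218675 ≈ 149.891
  x_2 = (0.11925·85 + 0.44775·20 + 0.05925·85 + 0.06775·95) / 0.218675 = 30.56375 / 0.218675 ≈ 139.768
  x_3 = (0.18300·85 + 0.19200·20 + 0.42100·85 + 0.24150·95) / 0.218675 = 78.1225 / 0.218675 ≈ 357.254
  x_4 = (0.04375·85 + 0.08175·20 + 0.07675·85 + 0.29075·95) / 0.218675 = 39.49875 / 0.218675 ≈ 180.628

x_1 = 149.891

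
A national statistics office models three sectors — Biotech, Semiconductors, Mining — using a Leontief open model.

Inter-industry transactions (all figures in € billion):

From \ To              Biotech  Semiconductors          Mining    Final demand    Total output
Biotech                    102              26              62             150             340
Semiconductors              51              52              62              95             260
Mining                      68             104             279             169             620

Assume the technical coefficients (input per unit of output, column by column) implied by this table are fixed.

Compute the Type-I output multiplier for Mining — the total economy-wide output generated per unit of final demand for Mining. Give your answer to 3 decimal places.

m_M = 2.906

Technical coefficients a_ij = z_ij / X_j:
  a_BB = 102/340 = 0.30, a_SB = 51/340 = 0.15, a_MB = 68/340 = 0.20
  a_BS = 26/260 = 0.10, a_SS = 52/260 = 0.20, a_MS = 104/260 = 0.40
  a_BM = 62/620 = 0.10, a_SM = 62/620 = 0.10, a_MM = 279/620 = 0.45
I − A =
  [   0.70    -0.10    -0.10]
  [  -0.15     0.80    -0.10]
  [  -0.20    -0.40     0.55]
Cofactors of I−A, C_ij = (−1)^(i+j)·(minor ij) (rows/columns in the sector order above):
  C_11 = (0.80)(0.55) − (-0.10)(-0.40) = 0.4000
  C_12 = −[(-0.15)(0.55) − (-0.10)(-0.20)] = 0.1025
  C_13 = (-0.15)(-0.40) − (0.80)(-0.20) = 0.2200
  C_21 = −[(-0.10)(0.55) − (-0.10)(-0.40)] = 0.0950
  C_22 = (0.70)(0.55) − (-0.10)(-0.20) = 0.3650
  C_23 = −[(0.70)(-0.40) − (-0.10)(-0.20)] = 0.3000
  C_31 = (-0.10)(-0.10) − (-0.10)(0.80) = 0.0900
  C_32 = −[(0.70)(-0.10) − (-0.10)(-0.15)] = 0.0850
  C_33 = (0.70)(0.80) − (-0.10)(-0.15) = 0.5450
det(I−A) = Σ_j (I−A)_1j·C_1j = (0.70)(0.4000) + (-0.10)(0.1025) + (-0.10)(0.2200) = 0.24775
adj(I−A) = Cᵀ =
  [ 0.4000   0.0950   0.0900]
  [ 0.1025   0.3650   0.0850]
  [ 0.2200   0.3000   0.5450]
(I − A)⁻¹ = adj(I−A) / det(I−A) ≈
  [   1.6145     0.3835     0.3633]
  [   0.4137     1.4733     0.3431]
  [   0.8880     1.2109     2.1998]
The output multiplier for sector j is the column-j sum of the Leontief inverse (I − A)⁻¹ = adj(I−A) / det(I−A).
Column M of adj(I−A): (0.0900, 0.0850, 0.5450); det(I−A) = 0.24775.
m_M = (0.0900 + 0.0850 + 0.5450) / 0.24775 = 0.72 / 0.24775 ≈ 2.906.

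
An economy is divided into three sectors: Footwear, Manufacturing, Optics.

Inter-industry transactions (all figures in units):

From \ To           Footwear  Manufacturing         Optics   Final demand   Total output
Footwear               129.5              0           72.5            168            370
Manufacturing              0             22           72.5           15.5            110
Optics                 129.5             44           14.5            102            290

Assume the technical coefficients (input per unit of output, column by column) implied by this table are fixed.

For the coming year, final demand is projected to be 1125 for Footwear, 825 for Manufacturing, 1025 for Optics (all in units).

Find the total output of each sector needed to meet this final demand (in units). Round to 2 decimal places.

Technical coefficients a_ij = z_ij / X_j:
  a_FF = 129.5/370 = 0.35, a_MF = 0/370 = 0.00, a_OF = 129.5/370 = 0.35
  a_FM = 0/110 = 0.00, a_MM = 22/110 = 0.20, a_OM = 44/110 = 0.40
  a_FO = 72.5/290 = 0.25, a_MO = 72.5/290 = 0.25, a_OO = 14.5/290 = 0.05
I − A =
  [   0.65     0.00    -0.25]
  [   0.00     0.80    -0.25]
  [  -0.35    -0.40     0.95]
Cofactors of I−A, C_ij = (−1)^(i+j)·(minor ij) (rows/columns in the sector order above):
  C_11 = (0.80)(0.95) − (-0.25)(-0.40) = 0.6600
  C_12 = −[(0.00)(0.95) − (-0.25)(-0.35)] = 0.0875
  C_13 = (0.00)(-0.40) − (0.80)(-0.35) = 0.2800
  C_21 = −[(0.00)(0.95) − (-0.25)(-0.40)] = 0.1000
  C_22 = (0.65)(0.95) − (-0.25)(-0.35) = 0.5300
  C_23 = −[(0.65)(-0.40) − (0.00)(-0.35)] = 0.2600
  C_31 = (0.00)(-0.25) − (-0.25)(0.80) = 0.2000
  C_32 = −[(0.65)(-0.25) − (-0.25)(0.00)] = 0.1625
  C_33 = (0.65)(0.80) − (0.00)(0.00) = 0.5200
det(I−A) = Σ_j (I−A)_1j·C_1j = (0.65)(0.6600) + (0.00)(0.0875) + (-0.25)(0.2800) = 0.3590
adj(I−A) = Cᵀ =
  [ 0.6600   0.1000   0.2000]
  [ 0.0875   0.5300   0.1625]
  [ 0.2800   0.2600   0.5200]
(I − A)⁻¹ = adj(I−A) / det(I−A) ≈
  [   1.8384     0.2786     0.5571]
  [   0.2437     1.4763     0.4526]
  [   0.7799     0.7242     1.4485]
x = (I − A)⁻¹ d = adj(I−A)·d / det(I−A), with det(I−A) = 0.3590:
  x_F = (0.6600·1125 + 0.1000·825 + 0.2000·1025) / 0.3590 = 1030.00 / 0.3590 ≈ 2869.08
  x_M = (0.0875·1125 + 0.5300·825 + 0.1625·1025) / 0.3590 = 702.25 / 0.3590 ≈ 1956.13
  x_O = (0.2800·1125 + 0.2600·825 + 0.5200·1025) / 0.3590 = 1062.50 / 0.3590 ≈ 2959.61

x_F = 2869.08, x_M = 1956.13, x_O = 2959.61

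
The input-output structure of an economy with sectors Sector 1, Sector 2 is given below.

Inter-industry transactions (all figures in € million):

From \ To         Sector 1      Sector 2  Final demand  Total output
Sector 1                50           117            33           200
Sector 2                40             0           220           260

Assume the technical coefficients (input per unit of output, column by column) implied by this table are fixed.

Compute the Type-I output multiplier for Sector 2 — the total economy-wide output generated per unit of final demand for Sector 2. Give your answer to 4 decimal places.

Technical coefficients a_ij = z_ij / X_j:
  a_11 = 50/200 = 0.25, a_21 = 40/200 = 0.20
  a_12 = 117/260 = 0.45, a_22 = 0/260 = 0.00
I − A =
  [   0.75    -0.45]
  [  -0.20     1.00]
det(I−A) = (0.75)(1.00) − (-0.45)(-0.20) = 0.6600
adj(I−A) = [[1.00, 0.45], [0.20, 0.75]]
(I − A)⁻¹ = adj(I−A) / det(I−A) ≈
  [   1.51515     0.68182]
  [   0.30303     1.13636]
The output multiplier for sector j is the column-j sum of the Leontief inverse (I − A)⁻¹ = adj(I−A) / det(I−A).
Column 2 of adj(I−A): (0.45, 0.75); det(I−A) = 0.6600.
m_2 = (0.45 + 0.75) / 0.6600 = 1.20 / 0.6600 ≈ 1.8182.

m_2 = 1.8182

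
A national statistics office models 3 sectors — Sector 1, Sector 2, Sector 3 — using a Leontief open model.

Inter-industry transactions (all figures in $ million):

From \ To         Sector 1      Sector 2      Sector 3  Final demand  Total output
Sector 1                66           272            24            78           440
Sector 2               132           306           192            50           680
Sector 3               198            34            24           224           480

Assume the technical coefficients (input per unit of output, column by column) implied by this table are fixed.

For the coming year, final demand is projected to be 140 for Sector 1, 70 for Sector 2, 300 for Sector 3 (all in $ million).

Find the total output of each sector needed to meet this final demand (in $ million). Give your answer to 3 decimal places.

x_1 = 672.697, x_2 = 993.640, x_3 = 686.732

Technical coefficients a_ij = z_ij / X_j:
  a_11 = 66/440 = 0.15, a_21 = 132/440 = 0.30, a_31 = 198/440 = 0.45
  a_12 = 272/680 = 0.40, a_22 = 306/680 = 0.45, a_32 = 34/680 = 0.05
  a_13 = 24/480 = 0.05, a_23 = 192/480 = 0.40, a_33 = 24/480 = 0.05
I − A =
  [   0.85    -0.40    -0.05]
  [  -0.30     0.55    -0.40]
  [  -0.45    -0.05     0.95]
Cofactors of I−A, C_ij = (−1)^(i+j)·(minor ij) (rows/columns in the sector order above):
  C_11 = (0.55)(0.95) − (-0.40)(-0.05) = 0.5025
  C_12 = −[(-0.30)(0.95) − (-0.40)(-0.45)] = 0.4650
  C_13 = (-0.30)(-0.05) − (0.55)(-0.45) = 0.2625
  C_21 = −[(-0.40)(0.95) − (-0.05)(-0.05)] = 0.3825
  C_22 = (0.85)(0.95) − (-0.05)(-0.45) = 0.7850
  C_23 = −[(0.85)(-0.05) − (-0.40)(-0.45)] = 0.2225
  C_31 = (-0.40)(-0.40) − (-0.05)(0.55) = 0.1875
  C_32 = −[(0.85)(-0.40) − (-0.05)(-0.30)] = 0.3550
  C_33 = (0.85)(0.55) − (-0.40)(-0.30) = 0.3475
det(I−A) = Σ_j (I−A)_1j·C_1j = (0.85)(0.5025) + (-0.40)(0.4650) + (-0.05)(0.2625) = 0.2280
adj(I−A) = Cᵀ =
  [ 0.5025   0.3825   0.1875]
  [ 0.4650   0.7850   0.3550]
  [ 0.2625   0.2225   0.3475]
(I − A)⁻¹ = adj(I−A) / det(I−A) ≈
  [   2.2039     1.6776     0.8224]
  [   2.0395     3.4430     1.5570]
  [   1.1513     0.9759     1.5241]
x = (I − A)⁻¹ d = adj(I−A)·d / det(I−A), with det(I−A) = 0.2280:
  x_1 = (0.5025·140 + 0.3825·70 + 0.1875·300) / 0.2280 = 153.375 / 0.2280 ≈ 672.697
  x_2 = (0.4650·140 + 0.7850·70 + 0.3550·300) / 0.2280 = 226.55 / 0.2280 ≈ 993.640
  x_3 = (0.2625·140 + 0.2225·70 + 0.3475·300) / 0.2280 = 156.575 / 0.2280 ≈ 686.732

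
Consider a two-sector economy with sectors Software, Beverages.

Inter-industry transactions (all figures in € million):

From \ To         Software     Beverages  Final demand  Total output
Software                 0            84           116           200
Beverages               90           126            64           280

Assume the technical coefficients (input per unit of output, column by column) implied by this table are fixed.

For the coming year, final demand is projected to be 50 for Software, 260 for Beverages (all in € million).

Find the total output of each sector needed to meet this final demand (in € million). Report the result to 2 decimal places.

x_1 = 254.22, x_2 = 680.72

Technical coefficients a_ij = z_ij / X_j:
  a_11 = 0/200 = 0.00, a_21 = 90/200 = 0.45
  a_12 = 84/280 = 0.30, a_22 = 126/280 = 0.45
I − A =
  [   1.00    -0.30]
  [  -0.45     0.55]
det(I−A) = (1.00)(0.55) − (-0.30)(-0.45) = 0.4150
adj(I−A) = [[0.55, 0.30], [0.45, 1.00]]
(I − A)⁻¹ = adj(I−A) / det(I−A) ≈
  [   1.3253     0.7229]
  [   1.0843     2.4096]
x = (I − A)⁻¹ d = adj(I−A)·d / det(I−A), with det(I−A) = 0.4150:
  x_1 = (0.55·50 + 0.30·260) / 0.4150 = 105.50 / 0.4150 ≈ 254.22
  x_2 = (0.45·50 + 1.00·260) / 0.4150 = 282.50 / 0.4150 ≈ 680.72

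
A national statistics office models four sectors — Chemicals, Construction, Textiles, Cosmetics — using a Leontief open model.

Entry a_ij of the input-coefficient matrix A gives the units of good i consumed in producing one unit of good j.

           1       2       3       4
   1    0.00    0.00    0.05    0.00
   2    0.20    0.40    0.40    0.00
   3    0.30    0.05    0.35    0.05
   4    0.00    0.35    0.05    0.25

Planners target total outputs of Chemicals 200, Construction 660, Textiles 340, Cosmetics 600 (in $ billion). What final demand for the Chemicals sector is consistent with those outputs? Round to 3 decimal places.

d_1 = 183.000

I − A =
  [   1.00     0.00    -0.05     0.00]
  [  -0.20     0.60    -0.40     0.00]
  [  -0.30    -0.05     0.65    -0.05]
  [   0.00    -0.35    -0.05     0.75]
d = (I − A) x:
  d_1 = (+1.00)·200 + (+0.00)·660 + (-0.05)·340 + (+0.00)·600 = 183.000
  d_2 = (-0.20)·200 + (+0.60)·660 + (-0.40)·340 + (+0.00)·600 = 220.000
  d_3 = (-0.30)·200 + (-0.05)·660 + (+0.65)·340 + (-0.05)·600 = 98.000
  d_4 = (+0.00)·200 + (-0.35)·660 + (-0.05)·340 + (+0.75)·600 = 202.000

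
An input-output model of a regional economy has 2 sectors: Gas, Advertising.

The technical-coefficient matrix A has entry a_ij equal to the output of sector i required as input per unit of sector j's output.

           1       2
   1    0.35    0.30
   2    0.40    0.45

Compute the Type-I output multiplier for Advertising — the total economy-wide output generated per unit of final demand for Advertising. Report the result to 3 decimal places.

m_2 = 4.000

I − A =
  [   0.65    -0.30]
  [  -0.40     0.55]
det(I−A) = (0.65)(0.55) − (-0.30)(-0.40) = 0.2375
adj(I−A) = [[0.55, 0.30], [0.40, 0.65]]
(I − A)⁻¹ = adj(I−A) / det(I−A) ≈
  [   2.3158     1.2632]
  [   1.6842     2.7368]
The output multiplier for sector j is the column-j sum of the Leontief inverse (I − A)⁻¹ = adj(I−A) / det(I−A).
Column 2 of adj(I−A): (0.30, 0.65); det(I−A) = 0.2375.
m_2 = (0.30 + 0.65) / 0.2375 = 0.95 / 0.2375 = 4.000.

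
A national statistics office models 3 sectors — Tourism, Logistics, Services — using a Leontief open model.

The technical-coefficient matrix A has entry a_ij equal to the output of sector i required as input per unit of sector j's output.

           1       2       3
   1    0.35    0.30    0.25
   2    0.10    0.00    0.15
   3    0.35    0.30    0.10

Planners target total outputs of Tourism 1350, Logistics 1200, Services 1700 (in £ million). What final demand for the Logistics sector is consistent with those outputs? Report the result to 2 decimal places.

d_2 = 810.00

I − A =
  [   0.65    -0.30    -0.25]
  [  -0.10     1.00    -0.15]
  [  -0.35    -0.30     0.90]
d = (I − A) x:
  d_1 = (+0.65)·1350 + (-0.30)·1200 + (-0.25)·1700 = 92.50
  d_2 = (-0.10)·1350 + (+1.00)·1200 + (-0.15)·1700 = 810.00
  d_3 = (-0.35)·1350 + (-0.30)·1200 + (+0.90)·1700 = 697.50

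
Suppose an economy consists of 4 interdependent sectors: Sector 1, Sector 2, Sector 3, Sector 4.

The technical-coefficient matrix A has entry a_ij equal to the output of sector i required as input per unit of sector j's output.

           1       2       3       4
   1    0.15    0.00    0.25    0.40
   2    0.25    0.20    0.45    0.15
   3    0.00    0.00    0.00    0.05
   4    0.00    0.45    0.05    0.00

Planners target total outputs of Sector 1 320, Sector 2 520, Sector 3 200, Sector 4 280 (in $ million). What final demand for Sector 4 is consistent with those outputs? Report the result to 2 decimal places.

d_4 = 36.00

I − A =
  [   0.85     0.00    -0.25    -0.40]
  [  -0.25     0.80    -0.45    -0.15]
  [   0.00     0.00     1.00    -0.05]
  [   0.00    -0.45    -0.05     1.00]
d = (I − A) x:
  d_1 = (+0.85)·320 + (+0.00)·520 + (-0.25)·200 + (-0.40)·280 = 110.00
  d_2 = (-0.25)·320 + (+0.80)·520 + (-0.45)·200 + (-0.15)·280 = 204.00
  d_3 = (+0.00)·320 + (+0.00)·520 + (+1.00)·200 + (-0.05)·280 = 186.00
  d_4 = (+0.00)·320 + (-0.45)·520 + (-0.05)·200 + (+1.00)·280 = 36.00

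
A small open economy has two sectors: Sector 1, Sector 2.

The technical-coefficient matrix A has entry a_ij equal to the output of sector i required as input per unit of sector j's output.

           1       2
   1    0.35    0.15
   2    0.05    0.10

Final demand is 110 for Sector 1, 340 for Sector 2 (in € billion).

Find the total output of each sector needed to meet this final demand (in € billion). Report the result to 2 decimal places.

x_1 = 259.74, x_2 = 392.21

I − A =
  [   0.65    -0.15]
  [  -0.05     0.90]
det(I−A) = (0.65)(0.90) − (-0.15)(-0.05) = 0.5775
adj(I−A) = [[0.90, 0.15], [0.05, 0.65]]
(I − A)⁻¹ = adj(I−A) / det(I−A) ≈
  [   1.5584     0.2597]
  [   0.0866     1.1255]
x = (I − A)⁻¹ d = adj(I−A)·d / det(I−A), with det(I−A) = 0.5775:
  x_1 = (0.90·110 + 0.15·340) / 0.5775 = 150.00 / 0.5775 ≈ 259.74
  x_2 = (0.05·110 + 0.65·340) / 0.5775 = 226.50 / 0.5775 ≈ 392.21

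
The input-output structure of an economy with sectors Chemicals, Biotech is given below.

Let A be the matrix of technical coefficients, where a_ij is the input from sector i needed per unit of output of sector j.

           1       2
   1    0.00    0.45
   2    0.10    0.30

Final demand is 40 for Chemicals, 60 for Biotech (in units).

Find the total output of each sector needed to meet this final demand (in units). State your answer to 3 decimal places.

x_1 = 83.969, x_2 = 97.710

I − A =
  [   1.00    -0.45]
  [  -0.10     0.70]
det(I−A) = (1.00)(0.70) − (-0.45)(-0.10) = 0.6550
adj(I−A) = [[0.70, 0.45], [0.10, 1.00]]
(I − A)⁻¹ = adj(I−A) / det(I−A) ≈
  [   1.0687     0.6870]
  [   0.1527     1.5267]
x = (I − A)⁻¹ d = adj(I−A)·d / det(I−A), with det(I−A) = 0.6550:
  x_1 = (0.70·40 + 0.45·60) / 0.6550 = 55.00 / 0.6550 ≈ 83.969
  x_2 = (0.10·40 + 1.00·60) / 0.6550 = 64.00 / 0.6550 ≈ 97.710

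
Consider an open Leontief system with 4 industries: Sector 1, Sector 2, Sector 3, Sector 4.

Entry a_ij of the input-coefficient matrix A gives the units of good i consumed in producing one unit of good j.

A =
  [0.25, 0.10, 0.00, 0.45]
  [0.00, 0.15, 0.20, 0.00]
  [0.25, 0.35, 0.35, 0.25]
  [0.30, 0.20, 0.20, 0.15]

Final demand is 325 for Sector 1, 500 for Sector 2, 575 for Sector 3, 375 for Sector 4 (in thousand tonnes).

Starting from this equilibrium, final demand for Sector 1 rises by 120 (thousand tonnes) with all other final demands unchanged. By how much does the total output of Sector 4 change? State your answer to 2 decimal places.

Δx_4 = 136.26

I − A =
  [   0.75    -0.10     0.00    -0.45]
  [   0.00     0.85    -0.20     0.00]
  [  -0.25    -0.35     0.65    -0.25]
  [  -0.30    -0.20    -0.20     0.85]
Compute the cofactors C_ij = (−1)^(i+j)·(3×3 minor ij) of I−A; the adjugate is their transpose:
adj(I−A) = Cᵀ =
  [ 0.357625   0.140250   0.111500   0.222125]
  [ 0.057500   0.266625   0.100500   0.060000]
  [ 0.244375   0.264625   0.427125   0.255000]
  [ 0.197250   0.174500   0.163500   0.356875]
det(I−A) = Σ_j (I−A)_1j·C_1j = (0.75)(0.357625) + (-0.10)(0.057500) + (0.00)(0.244375) + (-0.45)(0.197250) = 0.17370625
(I − A)⁻¹ = adj(I−A) / det(I−A) ≈
  [   2.0588     0.8074     0.6419     1.2787]
  [   0.3310     1.5349     0.5786     0.3454]
  [   1.4068     1.5234     2.4589     1.4680]
  [   1.1355     1.0046     0.9412     2.0545]
Δx = (I − A)⁻¹ Δd with Δd having +120 in the Sector 1 component and 0 elsewhere.
So Δx_4 = L_41 · (+120), where L_41 = adj(I−A)_41 / det(I−A) = 0.197250 / 0.17370625.
Δx_4 = 0.197250 × (+120) / 0.17370625 = 23.67 / 0.17370625 ≈ 136.26.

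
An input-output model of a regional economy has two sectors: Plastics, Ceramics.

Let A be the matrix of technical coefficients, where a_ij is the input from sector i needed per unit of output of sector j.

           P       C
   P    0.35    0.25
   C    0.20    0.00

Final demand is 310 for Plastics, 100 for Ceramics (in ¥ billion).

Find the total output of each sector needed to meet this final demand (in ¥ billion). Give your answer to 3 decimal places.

I − A =
  [   0.65    -0.25]
  [  -0.20     1.00]
det(I−A) = (0.65)(1.00) − (-0.25)(-0.20) = 0.6000
adj(I−A) = [[1.00, 0.25], [0.20, 0.65]]
(I − A)⁻¹ = adj(I−A) / det(I−A) ≈
  [   1.6667     0.4167]
  [   0.3333     1.0833]
x = (I − A)⁻¹ d = adj(I−A)·d / det(I−A), with det(I−A) = 0.6000:
  x_P = (1.00·310 + 0.25·100) / 0.6000 = 335.00 / 0.6000 ≈ 558.333
  x_C = (0.20·310 + 0.65·100) / 0.6000 = 127.00 / 0.6000 ≈ 211.667

x_P = 558.333, x_C = 211.667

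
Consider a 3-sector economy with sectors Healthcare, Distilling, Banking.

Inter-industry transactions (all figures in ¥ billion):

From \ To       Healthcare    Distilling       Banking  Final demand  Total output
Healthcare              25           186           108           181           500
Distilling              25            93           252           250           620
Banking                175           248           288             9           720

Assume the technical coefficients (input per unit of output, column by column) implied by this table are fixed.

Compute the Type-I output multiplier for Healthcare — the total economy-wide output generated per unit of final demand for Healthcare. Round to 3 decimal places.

m_1 = 3.254

Technical coefficients a_ij = z_ij / X_j:
  a_11 = 25/500 = 0.05, a_21 = 25/500 = 0.05, a_31 = 175/500 = 0.35
  a_12 = 186/620 = 0.30, a_22 = 93/620 = 0.15, a_32 = 248/620 = 0.40
  a_13 = 108/720 = 0.15, a_23 = 252/720 = 0.35, a_33 = 288/720 = 0.40
I − A =
  [   0.95    -0.30    -0.15]
  [  -0.05     0.85    -0.35]
  [  -0.35    -0.40     0.60]
Cofactors of I−A, C_ij = (−1)^(i+j)·(minor ij) (rows/columns in the sector order above):
  C_11 = (0.85)(0.60) − (-0.35)(-0.40) = 0.3700
  C_12 = −[(-0.05)(0.60) − (-0.35)(-0.35)] = 0.1525
  C_13 = (-0.05)(-0.40) − (0.85)(-0.35) = 0.3175
  C_21 = −[(-0.30)(0.60) − (-0.15)(-0.40)] = 0.2400
  C_22 = (0.95)(0.60) − (-0.15)(-0.35) = 0.5175
  C_23 = −[(0.95)(-0.40) − (-0.30)(-0.35)] = 0.4850
  C_31 = (-0.30)(-0.35) − (-0.15)(0.85) = 0.2325
  C_32 = −[(0.95)(-0.35) − (-0.15)(-0.05)] = 0.3400
  C_33 = (0.95)(0.85) − (-0.30)(-0.05) = 0.7925
det(I−A) = Σ_j (I−A)_1j·C_1j = (0.95)(0.3700) + (-0.30)(0.1525) + (-0.15)(0.3175) = 0.258125
adj(I−A) = Cᵀ =
  [ 0.3700   0.2400   0.2325]
  [ 0.1525   0.5175   0.3400]
  [ 0.3175   0.4850   0.7925]
(I − A)⁻¹ = adj(I−A) / det(I−A) ≈
  [   1.4334     0.9298     0.9007]
  [   0.5908     2.0048     1.3172]
  [   1.2300     1.8789     3.0702]
The output multiplier for sector j is the column-j sum of the Leontief inverse (I − A)⁻¹ = adj(I−A) / det(I−A).
Column 1 of adj(I−A): (0.3700, 0.1525, 0.3175); det(I−A) = 0.258125.
m_1 = (0.3700 + 0.1525 + 0.3175) / 0.258125 = 0.84 / 0.258125 ≈ 3.254.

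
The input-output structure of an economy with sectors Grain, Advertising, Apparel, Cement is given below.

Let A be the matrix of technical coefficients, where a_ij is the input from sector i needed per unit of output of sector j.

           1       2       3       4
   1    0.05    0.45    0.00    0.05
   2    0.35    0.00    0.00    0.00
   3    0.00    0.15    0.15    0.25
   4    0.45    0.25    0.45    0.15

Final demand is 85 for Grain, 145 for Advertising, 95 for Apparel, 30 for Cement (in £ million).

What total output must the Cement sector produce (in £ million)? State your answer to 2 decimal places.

x_4 = 344.93

I − A =
  [   0.95    -0.45     0.00    -0.05]
  [  -0.35     1.00     0.00     0.00]
  [   0.00    -0.15     0.85    -0.25]
  [  -0.45    -0.25    -0.45     0.85]
Compute the cofactors C_ij = (−1)^(i+j)·(3×3 minor ij) of I−A; the adjugate is their transpose:
adj(I−A) = Cᵀ =
  [ 0.610000   0.288500   0.022500   0.042500]
  [ 0.213500   0.560375   0.007875   0.014875]
  [ 0.179000   0.227750   0.646750   0.200750]
  [ 0.480500   0.438125   0.356625   0.673625]
det(I−A) = Σ_j (I−A)_1j·C_1j = (0.95)(0.610000) + (-0.45)(0.213500) + (0.00)(0.179000) + (-0.05)(0.480500) = 0.4594
(I − A)⁻¹ = adj(I−A) / det(I−A) ≈
  [   1.3278     0.6280     0.0490     0.0925]
  [   0.4647     1.2198     0.0171     0.0324]
  [   0.3896     0.4958     1.4078     0.4370]
  [   1.0459     0.9537     0.7763     1.4663]
x = (I − A)⁻¹ d = adj(I−A)·d / det(I−A), with det(I−A) = 0.4594:
  x_1 = (0.610000·85 + 0.288500·145 + 0.022500·95 + 0.042500·30) / 0.4594 = 97.095 / 0.4594 ≈ 211.35
  x_2 = (0.213500·85 + 0.560375·145 + 0.007875·95 + 0.014875·30) / 0.4594 = 100.59625 / 0.4594 ≈ 218.97
  x_3 = (0.179000·85 + 0.227750·145 + 0.646750·95 + 0.200750·30) / 0.4594 = 115.7025 / 0.4594 ≈ 251.86
  x_4 = (0.480500·85 + 0.438125·145 + 0.356625·95 + 0.673625·30) / 0.4594 = 158.45875 / 0.4594 ≈ 344.93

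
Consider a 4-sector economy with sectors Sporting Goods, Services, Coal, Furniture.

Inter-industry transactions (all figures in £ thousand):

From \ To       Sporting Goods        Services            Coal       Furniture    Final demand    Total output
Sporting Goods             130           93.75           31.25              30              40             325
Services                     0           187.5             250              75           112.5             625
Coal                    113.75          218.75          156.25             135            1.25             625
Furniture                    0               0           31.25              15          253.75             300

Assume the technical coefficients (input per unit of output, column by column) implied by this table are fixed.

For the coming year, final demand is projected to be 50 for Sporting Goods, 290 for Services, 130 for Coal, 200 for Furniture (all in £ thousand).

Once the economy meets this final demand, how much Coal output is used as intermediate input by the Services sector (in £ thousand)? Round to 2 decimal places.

Technical coefficients a_ij = z_ij / X_j:
  a_11 = 130/325 = 0.40, a_21 = 0/325 = 0.00, a_31 = 113.75/325 = 0.35, a_41 = 0/325 = 0.00
  a_12 = 93.75/625 = 0.15, a_22 = 187.5/625 = 0.30, a_32 = 218.75/625 = 0.35, a_42 = 0/625 = 0.00
  a_13 = 31.25/625 = 0.05, a_23 = 250/625 = 0.40, a_33 = 156.25/625 = 0.25, a_43 = 31.25/625 = 0.05
  a_14 = 30/300 = 0.10, a_24 = 75/300 = 0.25, a_34 = 135/300 = 0.45, a_44 = 15/300 = 0.05
I − A =
  [   0.60    -0.15    -0.05    -0.10]
  [   0.00     0.70    -0.40    -0.25]
  [  -0.35    -0.35     0.75    -0.45]
  [   0.00     0.00    -0.05     0.95]
Compute the cofactors C_ij = (−1)^(i+j)·(3×3 minor ij) of I−A; the adjugate is their transpose:
adj(I−A) = Cᵀ =
  [ 0.345625   0.121875   0.095625   0.113750]
  [ 0.137375   0.395625   0.235500   0.230125]
  [ 0.232750   0.249375   0.399000   0.279125]
  [ 0.012250   0.013125   0.021000   0.197750]
det(I−A) = Σ_j (I−A)_1j·C_1j = (0.60)(0.345625) + (-0.15)(0.137375) + (-0.05)(0.232750) + (-0.10)(0.012250) = 0.17390625
(I − A)⁻¹ = adj(I−A) / det(I−A) ≈
  [   1.9874     0.7008     0.5499     0.6541]
  [   0.7899     2.2749     1.3542     1.3233]
  [   1.3384     1.4340     2.2943     1.6050]
  [   0.0704     0.0755     0.1208     1.1371]
First solve x = (I − A)⁻¹ d = adj(I−A)·d / det(I−A); in particular x_2 = (0.137375·50 + 0.395625·290 + 0.235500·130 + 0.230125·200) / 0.17390625 = 198.24 / 0.17390625 ≈ 1139.9245.
Intermediate flow from 3 to 2: z_32 = a_32 · x_2 = 0.35 × 198.24 / 0.17390625 = 69.384 / 0.17390625 ≈ 398.97.

z_32 = 398.97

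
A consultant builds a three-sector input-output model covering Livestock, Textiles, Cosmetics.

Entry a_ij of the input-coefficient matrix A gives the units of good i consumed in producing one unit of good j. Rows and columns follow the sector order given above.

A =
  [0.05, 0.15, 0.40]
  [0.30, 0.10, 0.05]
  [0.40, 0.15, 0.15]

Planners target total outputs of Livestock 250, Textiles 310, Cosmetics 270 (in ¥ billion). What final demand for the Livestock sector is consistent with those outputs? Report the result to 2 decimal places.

d_L = 83.00

I − A =
  [   0.95    -0.15    -0.40]
  [  -0.30     0.90    -0.05]
  [  -0.40    -0.15     0.85]
d = (I − A) x:
  d_L = (+0.95)·250 + (-0.15)·310 + (-0.40)·270 = 83.00
  d_T = (-0.30)·250 + (+0.90)·310 + (-0.05)·270 = 190.50
  d_C = (-0.40)·250 + (-0.15)·310 + (+0.85)·270 = 83.00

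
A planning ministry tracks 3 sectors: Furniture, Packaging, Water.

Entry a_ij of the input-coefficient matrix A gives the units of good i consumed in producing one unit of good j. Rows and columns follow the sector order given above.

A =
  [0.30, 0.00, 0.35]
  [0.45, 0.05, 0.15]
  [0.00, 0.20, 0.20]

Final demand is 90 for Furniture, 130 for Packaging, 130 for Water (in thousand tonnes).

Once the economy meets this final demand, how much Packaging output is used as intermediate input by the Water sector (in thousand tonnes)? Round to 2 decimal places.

I − A =
  [   0.70     0.00    -0.35]
  [  -0.45     0.95    -0.15]
  [   0.00    -0.20     0.80]
Cofactors of I−A, C_ij = (−1)^(i+j)·(minor ij) (rows/columns in the sector order above):
  C_11 = (0.95)(0.80) − (-0.15)(-0.20) = 0.7300
  C_12 = −[(-0.45)(0.80) − (-0.15)(0.00)] = 0.3600
  C_13 = (-0.45)(-0.20) − (0.95)(0.00) = 0.0900
  C_21 = −[(0.00)(0.80) − (-0.35)(-0.20)] = 0.0700
  C_22 = (0.70)(0.80) − (-0.35)(0.00) = 0.5600
  C_23 = −[(0.70)(-0.20) − (0.00)(0.00)] = 0.1400
  C_31 = (0.00)(-0.15) − (-0.35)(0.95) = 0.3325
  C_32 = −[(0.70)(-0.15) − (-0.35)(-0.45)] = 0.2625
  C_33 = (0.70)(0.95) − (0.00)(-0.45) = 0.6650
det(I−A) = Σ_j (I−A)_1j·C_1j = (0.70)(0.7300) + (0.00)(0.3600) + (-0.35)(0.0900) = 0.4795
adj(I−A) = Cᵀ =
  [ 0.7300   0.0700   0.3325]
  [ 0.3600   0.5600   0.2625]
  [ 0.0900   0.1400   0.6650]
(I − A)⁻¹ = adj(I−A) / det(I−A) ≈
  [   1.5224     0.1460     0.6934]
  [   0.7508     1.1679     0.5474]
  [   0.1877     0.2920     1.3869]
First solve x = (I − A)⁻¹ d = adj(I−A)·d / det(I−A); in particular x_W = (0.0900·90 + 0.1400·130 + 0.6650·130) / 0.4795 = 112.75 / 0.4795 ≈ 235.1408.
Intermediate flow from P to W: z_PW = a_PW · x_W = 0.15 × 112.75 / 0.4795 = 16.9125 / 0.4795 ≈ 35.27.

z_PW = 35.27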